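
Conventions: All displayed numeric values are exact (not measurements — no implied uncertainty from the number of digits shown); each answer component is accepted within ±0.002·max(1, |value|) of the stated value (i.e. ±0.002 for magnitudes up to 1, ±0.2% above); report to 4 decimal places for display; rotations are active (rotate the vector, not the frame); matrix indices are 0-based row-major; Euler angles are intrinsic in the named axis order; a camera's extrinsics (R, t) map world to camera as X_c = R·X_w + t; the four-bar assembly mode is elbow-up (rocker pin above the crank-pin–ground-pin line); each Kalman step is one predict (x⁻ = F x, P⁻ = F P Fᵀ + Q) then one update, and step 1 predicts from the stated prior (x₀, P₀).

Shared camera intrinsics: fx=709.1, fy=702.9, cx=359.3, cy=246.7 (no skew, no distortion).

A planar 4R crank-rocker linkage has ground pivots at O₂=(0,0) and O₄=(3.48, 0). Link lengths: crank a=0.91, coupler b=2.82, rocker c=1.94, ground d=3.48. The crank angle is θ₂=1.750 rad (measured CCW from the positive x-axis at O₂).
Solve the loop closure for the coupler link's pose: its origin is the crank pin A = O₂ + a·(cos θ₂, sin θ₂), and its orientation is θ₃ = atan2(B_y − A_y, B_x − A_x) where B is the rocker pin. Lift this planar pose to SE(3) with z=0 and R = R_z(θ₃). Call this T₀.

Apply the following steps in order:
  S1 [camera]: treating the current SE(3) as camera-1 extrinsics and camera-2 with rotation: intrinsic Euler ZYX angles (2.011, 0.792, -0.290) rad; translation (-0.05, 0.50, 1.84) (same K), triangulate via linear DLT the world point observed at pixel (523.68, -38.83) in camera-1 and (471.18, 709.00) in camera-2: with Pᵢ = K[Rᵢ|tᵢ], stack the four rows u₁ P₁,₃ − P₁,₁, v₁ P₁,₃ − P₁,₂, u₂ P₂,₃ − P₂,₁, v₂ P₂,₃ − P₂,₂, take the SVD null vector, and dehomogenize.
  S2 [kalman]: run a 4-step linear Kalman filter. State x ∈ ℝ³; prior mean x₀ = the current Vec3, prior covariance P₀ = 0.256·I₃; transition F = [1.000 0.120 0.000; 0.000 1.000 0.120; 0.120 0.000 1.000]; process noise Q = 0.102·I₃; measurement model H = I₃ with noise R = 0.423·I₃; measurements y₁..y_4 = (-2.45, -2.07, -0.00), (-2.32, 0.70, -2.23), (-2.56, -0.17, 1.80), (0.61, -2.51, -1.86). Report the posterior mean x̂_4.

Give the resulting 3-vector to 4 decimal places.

source (fourbar_fk): coupler pose = R=[0.9587 -0.2845 0.0000; 0.2845 0.9587 0.0000; 0.0000 0.0000 1.0000], t=(-0.1622, 0.8954, 0.0000)
after S1 (triangulate): (0.0140, -1.3881, 1.0618)
after S2 (kf_track): (-1.1668, -1.2593, -0.7503)

result = (-1.1668, -1.2593, -0.7503)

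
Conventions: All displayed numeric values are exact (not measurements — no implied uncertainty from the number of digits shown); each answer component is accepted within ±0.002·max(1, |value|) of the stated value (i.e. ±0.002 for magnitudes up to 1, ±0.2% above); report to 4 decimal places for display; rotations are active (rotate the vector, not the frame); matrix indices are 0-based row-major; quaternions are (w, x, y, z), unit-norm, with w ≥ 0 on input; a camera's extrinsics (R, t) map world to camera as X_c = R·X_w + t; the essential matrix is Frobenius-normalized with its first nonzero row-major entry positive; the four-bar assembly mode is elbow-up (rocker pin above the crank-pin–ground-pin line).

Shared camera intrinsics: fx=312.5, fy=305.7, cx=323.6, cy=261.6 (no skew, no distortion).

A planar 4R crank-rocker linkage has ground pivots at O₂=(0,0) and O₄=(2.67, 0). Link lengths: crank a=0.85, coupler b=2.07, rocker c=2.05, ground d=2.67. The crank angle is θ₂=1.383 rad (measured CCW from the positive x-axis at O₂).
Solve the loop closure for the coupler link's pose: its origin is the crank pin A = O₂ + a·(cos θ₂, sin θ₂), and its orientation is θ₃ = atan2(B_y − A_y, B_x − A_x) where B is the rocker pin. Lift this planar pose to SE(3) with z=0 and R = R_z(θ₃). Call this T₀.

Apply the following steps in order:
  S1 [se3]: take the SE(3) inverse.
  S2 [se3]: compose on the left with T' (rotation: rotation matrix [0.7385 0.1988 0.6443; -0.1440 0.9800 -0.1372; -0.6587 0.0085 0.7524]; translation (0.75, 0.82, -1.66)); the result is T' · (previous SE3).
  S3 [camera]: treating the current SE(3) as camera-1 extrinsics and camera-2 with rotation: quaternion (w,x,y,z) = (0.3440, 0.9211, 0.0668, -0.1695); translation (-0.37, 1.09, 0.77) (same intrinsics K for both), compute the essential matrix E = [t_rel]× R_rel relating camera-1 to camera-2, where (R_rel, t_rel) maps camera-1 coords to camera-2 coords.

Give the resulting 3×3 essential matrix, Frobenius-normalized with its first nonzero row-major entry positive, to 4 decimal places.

matrix = [0.1582 -0.3255 0.2377; 0.1850 -0.4529 0.2723; -0.2720 -0.4337 -0.4868]

source (fourbar_fk): coupler pose = R=[0.8544 -0.5196 0.0000; 0.5196 0.8544 0.0000; 0.0000 0.0000 1.0000], t=(0.1587, 0.8351, 0.0000)
after S1 (invert_se3): R=[0.8544 0.5196 0.0000; -0.5196 0.8544 0.0000; 0.0000 0.0000 1.0000], t=(-0.5695, -0.6310, 0.0000)
after S2 (compose_se3): R=[0.5277 0.5536 0.6443; -0.6323 0.7625 -0.1372; -0.5672 -0.3350 0.7524], t=(0.2040, 0.2837, -1.2902)
after S3 (essential): [0.1582 -0.3255 0.2377; 0.1850 -0.4529 0.2723; -0.2720 -0.4337 -0.4868]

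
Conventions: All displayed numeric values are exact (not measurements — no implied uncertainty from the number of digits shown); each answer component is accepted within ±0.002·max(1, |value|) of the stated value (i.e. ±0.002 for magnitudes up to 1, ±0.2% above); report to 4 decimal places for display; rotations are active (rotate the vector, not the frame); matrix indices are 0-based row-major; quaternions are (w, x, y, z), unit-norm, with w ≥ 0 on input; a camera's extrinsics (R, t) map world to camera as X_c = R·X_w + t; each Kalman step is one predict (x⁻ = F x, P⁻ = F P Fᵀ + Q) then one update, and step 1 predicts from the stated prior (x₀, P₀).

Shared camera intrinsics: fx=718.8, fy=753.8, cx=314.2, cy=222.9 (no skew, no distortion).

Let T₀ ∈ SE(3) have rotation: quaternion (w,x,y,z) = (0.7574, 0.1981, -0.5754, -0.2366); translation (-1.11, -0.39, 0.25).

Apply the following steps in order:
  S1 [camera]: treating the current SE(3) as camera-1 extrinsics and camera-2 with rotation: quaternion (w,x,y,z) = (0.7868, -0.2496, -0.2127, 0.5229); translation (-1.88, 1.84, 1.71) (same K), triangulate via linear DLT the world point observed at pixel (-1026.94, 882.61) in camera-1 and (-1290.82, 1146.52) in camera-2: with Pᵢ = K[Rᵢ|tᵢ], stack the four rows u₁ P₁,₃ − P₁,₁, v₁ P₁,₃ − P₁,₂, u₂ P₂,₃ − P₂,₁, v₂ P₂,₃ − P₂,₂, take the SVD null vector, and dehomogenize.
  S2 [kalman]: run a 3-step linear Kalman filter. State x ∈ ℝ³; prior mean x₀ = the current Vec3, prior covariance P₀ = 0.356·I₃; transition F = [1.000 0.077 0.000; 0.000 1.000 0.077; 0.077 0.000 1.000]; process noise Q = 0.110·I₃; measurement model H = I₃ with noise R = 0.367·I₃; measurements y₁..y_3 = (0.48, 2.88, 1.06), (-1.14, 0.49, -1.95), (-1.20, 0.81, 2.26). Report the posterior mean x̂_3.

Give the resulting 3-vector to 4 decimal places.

after S1 (triangulate): (-0.3877, 1.7426, 1.6498)
after S2 (kf_track): (-0.6647, 1.2255, 0.7996)

result = (-0.6647, 1.2255, 0.7996)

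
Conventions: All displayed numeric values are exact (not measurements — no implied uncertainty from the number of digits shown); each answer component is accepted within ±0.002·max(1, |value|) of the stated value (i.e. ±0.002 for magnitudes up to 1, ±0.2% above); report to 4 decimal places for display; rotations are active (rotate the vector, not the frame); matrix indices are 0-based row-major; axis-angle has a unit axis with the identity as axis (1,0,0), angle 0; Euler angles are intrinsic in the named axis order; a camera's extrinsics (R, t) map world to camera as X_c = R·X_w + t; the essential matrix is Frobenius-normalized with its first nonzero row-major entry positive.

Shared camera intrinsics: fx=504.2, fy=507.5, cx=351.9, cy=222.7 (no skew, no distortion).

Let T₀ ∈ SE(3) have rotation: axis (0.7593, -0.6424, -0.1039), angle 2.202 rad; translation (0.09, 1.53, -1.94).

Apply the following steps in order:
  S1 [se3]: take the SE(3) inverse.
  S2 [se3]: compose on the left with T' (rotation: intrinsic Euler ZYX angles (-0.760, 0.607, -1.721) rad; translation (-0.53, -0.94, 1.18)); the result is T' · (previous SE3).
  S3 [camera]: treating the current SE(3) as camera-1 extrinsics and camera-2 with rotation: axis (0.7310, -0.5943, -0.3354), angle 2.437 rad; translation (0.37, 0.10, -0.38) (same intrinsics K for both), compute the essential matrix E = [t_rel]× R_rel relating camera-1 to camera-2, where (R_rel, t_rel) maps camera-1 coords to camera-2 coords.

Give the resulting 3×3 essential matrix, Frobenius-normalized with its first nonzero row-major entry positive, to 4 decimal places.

after S1 (invert_se3): R=[0.3266 -0.8595 0.3932; -0.6917 0.0661 0.7191; -0.6441 -0.5069 -0.5730], t=(2.0484, 1.3563, -0.2781)
after S2 (compose_se3): R=[0.1497 -0.8594 -0.4889; -0.8780 0.1118 -0.4654; 0.4546 0.4989 -0.7379], t=(-0.1770, -1.9349, -1.0557)
after S3 (essential): [0.2088 0.1563 -0.5173; -0.5092 0.1010 0.1753; 0.3878 -0.2944 0.3564]

matrix = [0.2088 0.1563 -0.5173; -0.5092 0.1010 0.1753; 0.3878 -0.2944 0.3564]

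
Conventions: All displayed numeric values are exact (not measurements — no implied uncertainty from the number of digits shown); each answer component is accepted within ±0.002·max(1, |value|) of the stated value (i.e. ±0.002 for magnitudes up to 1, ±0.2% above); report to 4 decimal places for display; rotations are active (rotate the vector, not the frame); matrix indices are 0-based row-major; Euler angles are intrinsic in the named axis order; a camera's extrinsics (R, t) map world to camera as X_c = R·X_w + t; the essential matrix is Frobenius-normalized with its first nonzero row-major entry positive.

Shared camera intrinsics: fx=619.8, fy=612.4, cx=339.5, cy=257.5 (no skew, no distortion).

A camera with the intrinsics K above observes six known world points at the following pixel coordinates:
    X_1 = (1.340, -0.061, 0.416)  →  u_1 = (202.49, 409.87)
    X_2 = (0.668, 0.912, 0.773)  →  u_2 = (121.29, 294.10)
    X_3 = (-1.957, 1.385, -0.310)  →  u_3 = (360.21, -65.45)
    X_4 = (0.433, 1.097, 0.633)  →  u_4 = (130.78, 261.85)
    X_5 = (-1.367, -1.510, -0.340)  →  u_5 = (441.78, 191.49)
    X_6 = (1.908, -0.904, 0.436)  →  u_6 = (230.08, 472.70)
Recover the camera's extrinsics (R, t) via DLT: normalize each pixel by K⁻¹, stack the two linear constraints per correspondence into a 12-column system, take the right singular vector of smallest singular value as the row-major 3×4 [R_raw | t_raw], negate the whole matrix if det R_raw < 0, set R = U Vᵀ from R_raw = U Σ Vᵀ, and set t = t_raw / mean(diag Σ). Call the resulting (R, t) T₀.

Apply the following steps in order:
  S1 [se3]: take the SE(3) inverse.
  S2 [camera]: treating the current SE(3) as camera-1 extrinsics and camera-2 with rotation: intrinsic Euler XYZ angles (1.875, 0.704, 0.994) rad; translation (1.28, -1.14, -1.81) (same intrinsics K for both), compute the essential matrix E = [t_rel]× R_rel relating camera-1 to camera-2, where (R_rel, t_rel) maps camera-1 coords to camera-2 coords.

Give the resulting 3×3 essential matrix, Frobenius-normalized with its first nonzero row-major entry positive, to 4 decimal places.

source (pnp_recover): camera pose = R=[-0.3500 -0.3775 -0.8573; 0.9269 -0.2716 -0.2588; -0.1352 -0.8853 0.4450], t=(-0.3000, 0.0900, 4.9294)
after S1 (invert_se3): R=[-0.3500 0.9269 -0.1352; -0.3775 -0.2716 -0.8853; -0.8573 -0.2588 0.4450], t=(0.4780, 4.2751, -2.4274)
after S2 (essential): [0.1975 -0.3610 -0.3906; -0.2386 -0.2738 -0.3793; 0.6284 -0.0727 0.0473]

matrix = [0.1975 -0.3610 -0.3906; -0.2386 -0.2738 -0.3793; 0.6284 -0.0727 0.0473]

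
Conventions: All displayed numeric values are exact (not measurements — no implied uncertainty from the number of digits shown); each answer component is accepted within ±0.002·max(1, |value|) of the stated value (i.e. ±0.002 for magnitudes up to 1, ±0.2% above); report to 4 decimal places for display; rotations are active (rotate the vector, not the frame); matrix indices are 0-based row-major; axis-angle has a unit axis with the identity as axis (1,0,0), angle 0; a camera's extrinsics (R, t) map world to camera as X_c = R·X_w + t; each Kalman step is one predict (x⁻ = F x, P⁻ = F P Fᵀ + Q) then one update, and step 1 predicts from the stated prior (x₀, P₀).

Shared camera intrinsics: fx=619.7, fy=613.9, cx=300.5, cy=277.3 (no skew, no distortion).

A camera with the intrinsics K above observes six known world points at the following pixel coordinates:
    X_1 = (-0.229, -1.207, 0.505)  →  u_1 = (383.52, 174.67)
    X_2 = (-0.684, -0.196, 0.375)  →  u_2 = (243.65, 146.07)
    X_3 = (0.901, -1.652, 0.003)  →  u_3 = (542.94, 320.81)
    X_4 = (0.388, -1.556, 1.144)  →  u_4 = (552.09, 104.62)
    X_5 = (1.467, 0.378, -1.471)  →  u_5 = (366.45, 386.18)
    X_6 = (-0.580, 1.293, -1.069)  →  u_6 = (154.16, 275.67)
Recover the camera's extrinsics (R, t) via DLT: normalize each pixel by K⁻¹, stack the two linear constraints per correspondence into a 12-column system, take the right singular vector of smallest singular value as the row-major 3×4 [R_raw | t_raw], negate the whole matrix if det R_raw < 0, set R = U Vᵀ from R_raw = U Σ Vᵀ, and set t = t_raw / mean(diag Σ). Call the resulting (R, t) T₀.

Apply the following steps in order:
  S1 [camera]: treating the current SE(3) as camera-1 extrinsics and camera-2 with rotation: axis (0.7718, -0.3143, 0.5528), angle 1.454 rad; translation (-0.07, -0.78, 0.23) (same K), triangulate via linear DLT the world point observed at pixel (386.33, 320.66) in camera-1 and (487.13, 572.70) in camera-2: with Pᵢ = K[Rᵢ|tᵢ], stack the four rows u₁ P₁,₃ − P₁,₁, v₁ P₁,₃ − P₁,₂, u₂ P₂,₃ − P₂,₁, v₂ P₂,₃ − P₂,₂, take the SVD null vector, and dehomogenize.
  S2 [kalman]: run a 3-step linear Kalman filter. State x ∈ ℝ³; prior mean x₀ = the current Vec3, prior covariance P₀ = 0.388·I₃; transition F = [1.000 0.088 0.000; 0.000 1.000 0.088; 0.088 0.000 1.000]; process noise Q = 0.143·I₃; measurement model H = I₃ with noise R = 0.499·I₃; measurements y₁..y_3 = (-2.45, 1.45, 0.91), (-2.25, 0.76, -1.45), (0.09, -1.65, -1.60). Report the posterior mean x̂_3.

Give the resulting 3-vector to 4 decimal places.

result = (-0.6860, -0.2508, -1.1458)

source (pnp_recover): camera pose = R=[0.8574 -0.3982 0.3261; 0.1977 -0.3303 -0.9229; 0.4752 0.8558 -0.2045], t=(0.0100, -0.4600, 4.6697)
after S1 (triangulate): (1.6005, 0.6344, -0.8531)
after S2 (kf_track): (-0.6860, -0.2508, -1.1458)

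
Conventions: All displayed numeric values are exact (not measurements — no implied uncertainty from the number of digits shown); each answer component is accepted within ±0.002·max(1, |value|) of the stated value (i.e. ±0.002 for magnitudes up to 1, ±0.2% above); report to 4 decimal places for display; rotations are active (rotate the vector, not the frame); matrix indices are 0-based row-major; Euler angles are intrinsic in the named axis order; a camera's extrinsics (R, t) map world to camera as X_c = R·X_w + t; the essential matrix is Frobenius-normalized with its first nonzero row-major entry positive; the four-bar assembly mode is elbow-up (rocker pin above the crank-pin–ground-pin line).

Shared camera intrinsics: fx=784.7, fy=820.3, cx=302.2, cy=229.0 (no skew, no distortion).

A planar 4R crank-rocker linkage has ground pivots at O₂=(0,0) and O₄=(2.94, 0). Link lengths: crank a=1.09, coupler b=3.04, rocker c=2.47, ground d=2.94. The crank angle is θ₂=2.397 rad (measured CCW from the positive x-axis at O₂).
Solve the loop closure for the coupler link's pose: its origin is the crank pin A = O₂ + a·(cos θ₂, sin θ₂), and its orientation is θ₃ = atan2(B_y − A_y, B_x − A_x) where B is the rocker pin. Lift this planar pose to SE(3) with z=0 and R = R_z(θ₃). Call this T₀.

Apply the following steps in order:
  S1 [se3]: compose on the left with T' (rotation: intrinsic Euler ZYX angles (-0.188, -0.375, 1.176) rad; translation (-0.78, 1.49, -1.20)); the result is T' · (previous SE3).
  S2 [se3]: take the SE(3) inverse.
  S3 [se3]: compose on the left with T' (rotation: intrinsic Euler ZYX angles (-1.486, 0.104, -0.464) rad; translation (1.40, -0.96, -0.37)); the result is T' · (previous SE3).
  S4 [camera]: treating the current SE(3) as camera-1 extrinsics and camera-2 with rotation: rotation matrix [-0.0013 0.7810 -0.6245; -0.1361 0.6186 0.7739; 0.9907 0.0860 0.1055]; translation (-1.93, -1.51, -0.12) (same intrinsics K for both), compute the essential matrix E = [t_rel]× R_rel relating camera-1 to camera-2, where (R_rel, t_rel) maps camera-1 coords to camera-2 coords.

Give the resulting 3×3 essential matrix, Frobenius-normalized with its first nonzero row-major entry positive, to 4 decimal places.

matrix = [0.5930 0.2665 -0.1781; 0.3040 -0.0161 0.3396; -0.0932 0.1629 -0.5499]

source (fourbar_fk): coupler pose = R=[0.8735 -0.4868 0.0000; 0.4868 0.8735 0.0000; 0.0000 0.0000 1.0000], t=(-0.8015, 0.7387, 0.0000)
after S1 (compose_se3): R=[0.6718 -0.6723 -0.3109; 0.0628 0.4699 -0.8805; 0.7380 0.5720 0.3579], t=(-1.7049, 1.9552, -0.8591)
after S2 (invert_se3): R=[0.6718 0.0628 0.7380; -0.6723 0.4699 0.5720; -0.3109 -0.8805 0.3579], t=(1.6568, -1.5736, 1.4989)
after S3 (compose_se3): R=[-0.6809 0.0226 0.7320; -0.7309 0.0432 -0.6812; -0.0470 -0.9988 -0.0129], t=(0.8238, -2.8758, 1.4916)
after S4 (essential): [0.5930 0.2665 -0.1781; 0.3040 -0.0161 0.3396; -0.0932 0.1629 -0.5499]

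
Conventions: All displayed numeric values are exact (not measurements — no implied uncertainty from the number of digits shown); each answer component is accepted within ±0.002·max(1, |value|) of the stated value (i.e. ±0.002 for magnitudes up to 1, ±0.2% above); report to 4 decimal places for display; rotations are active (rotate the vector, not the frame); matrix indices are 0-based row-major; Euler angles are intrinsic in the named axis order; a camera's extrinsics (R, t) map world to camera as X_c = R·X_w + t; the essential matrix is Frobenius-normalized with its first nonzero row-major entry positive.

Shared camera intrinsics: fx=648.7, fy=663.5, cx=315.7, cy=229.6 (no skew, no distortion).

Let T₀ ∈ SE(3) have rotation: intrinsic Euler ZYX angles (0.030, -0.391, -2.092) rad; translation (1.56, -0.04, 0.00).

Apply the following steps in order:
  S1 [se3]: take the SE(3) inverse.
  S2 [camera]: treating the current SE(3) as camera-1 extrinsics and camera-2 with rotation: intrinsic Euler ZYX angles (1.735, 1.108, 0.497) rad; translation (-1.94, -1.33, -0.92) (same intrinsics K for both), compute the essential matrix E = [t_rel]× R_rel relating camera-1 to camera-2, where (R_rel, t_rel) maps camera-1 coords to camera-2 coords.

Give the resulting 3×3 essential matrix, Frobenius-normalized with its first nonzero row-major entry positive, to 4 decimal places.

after S1 (invert_se3): R=[0.9241 0.0277 0.3811; 0.3453 -0.4878 -0.8018; 0.1637 0.8725 -0.4603], t=(-1.4405, -0.5582, -0.2204)
after S2 (essential): [0.4854 -0.2420 -0.0206; -0.3236 -0.4121 0.4515; -0.3300 0.3258 -0.1092]

matrix = [0.4854 -0.2420 -0.0206; -0.3236 -0.4121 0.4515; -0.3300 0.3258 -0.1092]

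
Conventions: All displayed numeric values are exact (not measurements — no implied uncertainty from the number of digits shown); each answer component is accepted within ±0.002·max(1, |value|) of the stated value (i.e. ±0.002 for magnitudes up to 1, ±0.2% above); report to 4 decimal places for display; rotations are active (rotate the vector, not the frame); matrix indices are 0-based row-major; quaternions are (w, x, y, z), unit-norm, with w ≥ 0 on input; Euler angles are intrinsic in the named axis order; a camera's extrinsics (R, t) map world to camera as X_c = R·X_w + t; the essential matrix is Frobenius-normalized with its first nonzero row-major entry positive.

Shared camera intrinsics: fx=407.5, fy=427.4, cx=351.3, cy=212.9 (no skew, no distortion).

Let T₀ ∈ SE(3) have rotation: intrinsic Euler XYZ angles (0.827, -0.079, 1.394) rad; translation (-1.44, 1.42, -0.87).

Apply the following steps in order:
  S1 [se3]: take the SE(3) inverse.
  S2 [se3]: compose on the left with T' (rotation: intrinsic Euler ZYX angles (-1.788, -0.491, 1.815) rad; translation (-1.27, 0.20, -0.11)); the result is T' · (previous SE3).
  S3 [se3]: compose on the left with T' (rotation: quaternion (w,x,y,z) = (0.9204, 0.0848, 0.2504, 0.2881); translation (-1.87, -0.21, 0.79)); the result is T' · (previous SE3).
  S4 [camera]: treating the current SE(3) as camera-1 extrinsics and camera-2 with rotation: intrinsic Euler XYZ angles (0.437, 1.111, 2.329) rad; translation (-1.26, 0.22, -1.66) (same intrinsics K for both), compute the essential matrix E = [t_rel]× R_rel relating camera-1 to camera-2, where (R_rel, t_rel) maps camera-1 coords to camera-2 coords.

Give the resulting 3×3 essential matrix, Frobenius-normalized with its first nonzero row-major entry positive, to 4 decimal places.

after S1 (invert_se3): R=[0.1753 0.6563 0.7338; -0.9813 0.1763 0.0768; -0.0789 -0.7336 0.6750], t=(-0.0411, -1.5966, 1.5153)
after S2 (compose_se3): R=[0.1783 0.5642 -0.8062; -0.6483 -0.5490 -0.5276; -0.7402 0.6167 0.2678], t=(-2.5157, -0.4130, -1.8186)
after S3 (compose_se3): R=[0.0653 0.9820 -0.1773; -0.4204 -0.1341 -0.8974; -0.9050 0.1331 0.4041], t=(-4.3783, -1.9679, 0.1381)
after S4 (essential): [0.2835 -0.3053 -0.0886; -0.2668 0.2915 0.4598; -0.2843 0.2991 -0.5298]

matrix = [0.2835 -0.3053 -0.0886; -0.2668 0.2915 0.4598; -0.2843 0.2991 -0.5298]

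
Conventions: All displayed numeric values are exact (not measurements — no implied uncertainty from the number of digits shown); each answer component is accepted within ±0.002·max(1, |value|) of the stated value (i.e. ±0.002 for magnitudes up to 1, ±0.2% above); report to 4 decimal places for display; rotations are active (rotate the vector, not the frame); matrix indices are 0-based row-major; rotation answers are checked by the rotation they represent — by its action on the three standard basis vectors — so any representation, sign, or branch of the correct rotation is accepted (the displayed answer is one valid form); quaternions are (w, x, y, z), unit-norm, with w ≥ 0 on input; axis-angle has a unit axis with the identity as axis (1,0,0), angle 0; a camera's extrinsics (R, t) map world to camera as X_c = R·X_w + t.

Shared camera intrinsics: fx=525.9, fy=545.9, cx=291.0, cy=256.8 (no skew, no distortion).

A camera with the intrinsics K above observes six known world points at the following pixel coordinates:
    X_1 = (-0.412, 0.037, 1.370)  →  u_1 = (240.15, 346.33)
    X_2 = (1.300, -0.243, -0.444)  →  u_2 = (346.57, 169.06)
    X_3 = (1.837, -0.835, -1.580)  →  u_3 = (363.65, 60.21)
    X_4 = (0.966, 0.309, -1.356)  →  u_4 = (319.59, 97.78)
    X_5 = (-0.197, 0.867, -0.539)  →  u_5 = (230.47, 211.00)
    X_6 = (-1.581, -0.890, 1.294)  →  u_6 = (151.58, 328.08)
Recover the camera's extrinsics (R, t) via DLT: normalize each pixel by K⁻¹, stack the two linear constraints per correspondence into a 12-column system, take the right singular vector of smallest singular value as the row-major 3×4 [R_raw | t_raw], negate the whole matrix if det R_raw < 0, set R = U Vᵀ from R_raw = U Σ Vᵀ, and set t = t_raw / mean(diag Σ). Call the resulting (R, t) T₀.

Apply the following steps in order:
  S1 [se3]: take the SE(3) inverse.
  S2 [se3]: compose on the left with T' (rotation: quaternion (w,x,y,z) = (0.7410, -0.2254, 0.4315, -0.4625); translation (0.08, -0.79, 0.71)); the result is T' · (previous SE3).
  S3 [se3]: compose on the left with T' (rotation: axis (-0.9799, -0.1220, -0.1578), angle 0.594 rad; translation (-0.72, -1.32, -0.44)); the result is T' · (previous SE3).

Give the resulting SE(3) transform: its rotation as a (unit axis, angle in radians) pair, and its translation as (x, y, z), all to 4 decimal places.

rotation (axis_angle) = ((0.1083, -0.1645, -0.9804), 1.2251), translation = (1.0545, -1.9625, -5.3849)

source (pnp_recover): camera pose = R=[0.9718 0.1715 0.1619; -0.2116 0.3307 0.9197; 0.1042 -0.9280 0.3577], t=(-0.4700, -0.2701, 6.2304)
after S1 (invert_se3): R=[0.9718 -0.2116 0.1042; 0.1715 0.3307 -0.9280; 0.1619 0.9197 0.3577], t=(-0.2499, 5.9518, -1.9040)
after S2 (compose_se3): R=[0.4156 0.9000 -0.1314; -0.7849 0.2819 -0.5517; -0.4595 0.3325 0.8236], t=(1.3373, 2.3546, -4.5476)
after S3 (compose_se3): R=[0.3466 0.9106 -0.2250; -0.9342 0.3567 0.0047; 0.0846 0.2086 0.9743], t=(1.0545, -1.9625, -5.3849)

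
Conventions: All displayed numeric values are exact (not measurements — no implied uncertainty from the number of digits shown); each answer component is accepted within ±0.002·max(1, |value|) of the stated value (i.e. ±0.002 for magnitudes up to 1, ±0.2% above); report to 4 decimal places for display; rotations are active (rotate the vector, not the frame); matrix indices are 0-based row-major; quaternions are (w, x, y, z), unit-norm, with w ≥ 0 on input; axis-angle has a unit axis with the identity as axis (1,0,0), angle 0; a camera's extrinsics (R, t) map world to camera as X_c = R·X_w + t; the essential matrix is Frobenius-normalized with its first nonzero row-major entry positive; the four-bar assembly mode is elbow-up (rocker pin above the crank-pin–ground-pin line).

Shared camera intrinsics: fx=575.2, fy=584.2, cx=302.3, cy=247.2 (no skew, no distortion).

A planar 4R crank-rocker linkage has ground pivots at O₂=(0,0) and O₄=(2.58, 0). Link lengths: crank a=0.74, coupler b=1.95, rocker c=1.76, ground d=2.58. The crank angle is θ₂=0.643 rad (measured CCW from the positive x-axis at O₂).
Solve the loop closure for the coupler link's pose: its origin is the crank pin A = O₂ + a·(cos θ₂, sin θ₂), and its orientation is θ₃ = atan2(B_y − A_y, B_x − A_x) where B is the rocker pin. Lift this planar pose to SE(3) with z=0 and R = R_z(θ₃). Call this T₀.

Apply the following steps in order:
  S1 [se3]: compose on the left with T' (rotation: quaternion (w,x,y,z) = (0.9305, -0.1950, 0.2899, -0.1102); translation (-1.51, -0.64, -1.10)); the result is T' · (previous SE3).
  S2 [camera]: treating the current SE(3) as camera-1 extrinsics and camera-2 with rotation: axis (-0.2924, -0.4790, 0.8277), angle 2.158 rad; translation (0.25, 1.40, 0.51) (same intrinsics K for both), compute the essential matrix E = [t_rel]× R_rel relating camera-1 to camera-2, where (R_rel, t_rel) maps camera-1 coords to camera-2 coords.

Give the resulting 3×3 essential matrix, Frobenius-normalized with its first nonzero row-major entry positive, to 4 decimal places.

source (fourbar_fk): coupler pose = R=[0.7688 -0.6395 0.0000; 0.6395 0.7688 0.0000; 0.0000 0.0000 1.0000], t=(0.5922, 0.4437, 0.0000)
after S1 (compose_se3): R=[0.6797 -0.4458 0.5825; 0.3308 0.8951 0.2990; -0.6546 -0.0106 0.7559], t=(-0.9909, -0.4292, -1.5834)
after S2 (essential): [0.1441 0.1178 -0.5554; 0.0180 0.6826 0.0192; 0.0967 -0.1401 -0.4015]

matrix = [0.1441 0.1178 -0.5554; 0.0180 0.6826 0.0192; 0.0967 -0.1401 -0.4015]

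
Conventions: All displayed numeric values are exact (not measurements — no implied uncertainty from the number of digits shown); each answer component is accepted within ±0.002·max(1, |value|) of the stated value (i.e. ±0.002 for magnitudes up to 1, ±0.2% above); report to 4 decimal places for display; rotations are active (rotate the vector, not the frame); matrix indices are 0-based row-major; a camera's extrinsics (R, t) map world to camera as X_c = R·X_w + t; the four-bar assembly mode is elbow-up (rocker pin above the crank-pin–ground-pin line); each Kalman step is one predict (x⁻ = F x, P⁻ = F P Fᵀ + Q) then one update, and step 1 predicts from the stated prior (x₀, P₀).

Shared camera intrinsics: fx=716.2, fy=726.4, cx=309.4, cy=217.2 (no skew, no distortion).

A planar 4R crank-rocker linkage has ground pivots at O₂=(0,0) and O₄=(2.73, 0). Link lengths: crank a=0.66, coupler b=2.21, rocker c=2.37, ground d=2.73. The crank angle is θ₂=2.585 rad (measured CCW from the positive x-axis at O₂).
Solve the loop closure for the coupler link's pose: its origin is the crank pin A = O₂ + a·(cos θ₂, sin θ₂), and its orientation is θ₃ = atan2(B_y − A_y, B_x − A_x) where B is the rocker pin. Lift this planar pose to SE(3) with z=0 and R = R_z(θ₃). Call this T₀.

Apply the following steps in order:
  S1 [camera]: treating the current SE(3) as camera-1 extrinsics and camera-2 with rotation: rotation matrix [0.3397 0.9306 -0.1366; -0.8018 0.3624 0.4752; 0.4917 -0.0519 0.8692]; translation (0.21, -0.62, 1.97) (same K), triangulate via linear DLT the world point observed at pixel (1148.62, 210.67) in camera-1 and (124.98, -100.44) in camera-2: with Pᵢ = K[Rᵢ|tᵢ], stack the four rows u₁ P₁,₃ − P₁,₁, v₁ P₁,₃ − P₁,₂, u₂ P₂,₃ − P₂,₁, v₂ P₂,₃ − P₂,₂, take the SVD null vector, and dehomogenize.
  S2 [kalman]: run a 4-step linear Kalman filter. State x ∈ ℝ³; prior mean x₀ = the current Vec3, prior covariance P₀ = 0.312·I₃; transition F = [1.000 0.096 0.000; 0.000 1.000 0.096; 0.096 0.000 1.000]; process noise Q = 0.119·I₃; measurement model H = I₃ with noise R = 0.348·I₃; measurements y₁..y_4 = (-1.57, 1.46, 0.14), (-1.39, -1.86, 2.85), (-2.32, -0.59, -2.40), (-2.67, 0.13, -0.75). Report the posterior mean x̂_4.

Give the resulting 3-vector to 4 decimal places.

source (fourbar_fk): coupler pose = R=[0.7700 -0.6380 0.0000; 0.6380 0.7700 0.0000; 0.0000 0.0000 1.0000], t=(-0.5604, 0.3487, 0.0000)
after S1 (triangulate): (1.3636, -1.5977, 1.2878)
after S2 (kf_track): (-2.1061, -0.3779, -0.5559)

result = (-2.1061, -0.3779, -0.5559)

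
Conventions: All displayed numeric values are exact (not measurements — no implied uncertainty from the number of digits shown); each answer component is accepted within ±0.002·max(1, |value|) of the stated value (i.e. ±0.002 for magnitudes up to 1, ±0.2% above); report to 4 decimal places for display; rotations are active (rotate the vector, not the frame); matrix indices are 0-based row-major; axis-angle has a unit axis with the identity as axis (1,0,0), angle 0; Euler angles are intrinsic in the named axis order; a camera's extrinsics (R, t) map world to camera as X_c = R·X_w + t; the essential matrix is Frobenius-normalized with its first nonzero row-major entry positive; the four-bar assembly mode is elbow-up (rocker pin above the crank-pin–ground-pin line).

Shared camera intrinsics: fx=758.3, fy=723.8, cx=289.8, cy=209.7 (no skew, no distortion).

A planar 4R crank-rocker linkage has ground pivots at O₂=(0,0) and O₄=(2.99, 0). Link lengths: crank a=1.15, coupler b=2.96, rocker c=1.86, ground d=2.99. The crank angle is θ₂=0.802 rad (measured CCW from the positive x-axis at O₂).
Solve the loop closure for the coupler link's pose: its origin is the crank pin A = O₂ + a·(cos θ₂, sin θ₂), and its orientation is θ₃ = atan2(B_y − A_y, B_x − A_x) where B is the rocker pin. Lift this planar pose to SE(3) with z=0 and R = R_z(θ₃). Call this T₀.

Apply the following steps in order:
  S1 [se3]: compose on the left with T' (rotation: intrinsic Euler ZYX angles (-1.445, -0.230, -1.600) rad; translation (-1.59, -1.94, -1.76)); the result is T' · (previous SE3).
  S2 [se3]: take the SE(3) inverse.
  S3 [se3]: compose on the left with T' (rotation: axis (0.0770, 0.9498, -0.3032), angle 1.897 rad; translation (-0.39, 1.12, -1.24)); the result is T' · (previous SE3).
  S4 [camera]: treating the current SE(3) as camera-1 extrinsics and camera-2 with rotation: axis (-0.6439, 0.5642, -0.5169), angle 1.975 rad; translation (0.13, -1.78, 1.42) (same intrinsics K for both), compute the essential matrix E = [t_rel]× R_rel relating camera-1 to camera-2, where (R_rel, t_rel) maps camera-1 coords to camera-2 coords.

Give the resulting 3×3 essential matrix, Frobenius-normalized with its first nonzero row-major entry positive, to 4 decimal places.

matrix = [0.6450 -0.1908 -0.0758; -0.2505 -0.6254 0.0200; 0.1222 -0.2690 -0.0175]

source (fourbar_fk): coupler pose = R=[0.9497 -0.3131 0.0000; 0.3131 0.9497 0.0000; 0.0000 0.0000 1.0000], t=(0.7996, 0.8266, 0.0000)
after S1 (compose_se3): R=[0.1159 -0.0386 0.9925; -0.9893 0.0843 0.1188; -0.0882 -0.9957 -0.0284], t=(-1.4926, -2.9023, -2.3822)
after S2 (invert_se3): R=[0.1159 -0.9893 -0.0882; -0.0386 0.0843 -0.9957; 0.9925 0.1188 -0.0284], t=(-2.9085, -2.1850, 1.7585)
after S3 (compose_se3): R=[0.8113 0.4448 -0.3793; -0.5055 0.2081 -0.8373; -0.2935 0.8711 0.3938], t=(1.2086, -1.0251, 1.7880)
after S4 (essential): [0.6450 -0.1908 -0.0758; -0.2505 -0.6254 0.0200; 0.1222 -0.2690 -0.0175]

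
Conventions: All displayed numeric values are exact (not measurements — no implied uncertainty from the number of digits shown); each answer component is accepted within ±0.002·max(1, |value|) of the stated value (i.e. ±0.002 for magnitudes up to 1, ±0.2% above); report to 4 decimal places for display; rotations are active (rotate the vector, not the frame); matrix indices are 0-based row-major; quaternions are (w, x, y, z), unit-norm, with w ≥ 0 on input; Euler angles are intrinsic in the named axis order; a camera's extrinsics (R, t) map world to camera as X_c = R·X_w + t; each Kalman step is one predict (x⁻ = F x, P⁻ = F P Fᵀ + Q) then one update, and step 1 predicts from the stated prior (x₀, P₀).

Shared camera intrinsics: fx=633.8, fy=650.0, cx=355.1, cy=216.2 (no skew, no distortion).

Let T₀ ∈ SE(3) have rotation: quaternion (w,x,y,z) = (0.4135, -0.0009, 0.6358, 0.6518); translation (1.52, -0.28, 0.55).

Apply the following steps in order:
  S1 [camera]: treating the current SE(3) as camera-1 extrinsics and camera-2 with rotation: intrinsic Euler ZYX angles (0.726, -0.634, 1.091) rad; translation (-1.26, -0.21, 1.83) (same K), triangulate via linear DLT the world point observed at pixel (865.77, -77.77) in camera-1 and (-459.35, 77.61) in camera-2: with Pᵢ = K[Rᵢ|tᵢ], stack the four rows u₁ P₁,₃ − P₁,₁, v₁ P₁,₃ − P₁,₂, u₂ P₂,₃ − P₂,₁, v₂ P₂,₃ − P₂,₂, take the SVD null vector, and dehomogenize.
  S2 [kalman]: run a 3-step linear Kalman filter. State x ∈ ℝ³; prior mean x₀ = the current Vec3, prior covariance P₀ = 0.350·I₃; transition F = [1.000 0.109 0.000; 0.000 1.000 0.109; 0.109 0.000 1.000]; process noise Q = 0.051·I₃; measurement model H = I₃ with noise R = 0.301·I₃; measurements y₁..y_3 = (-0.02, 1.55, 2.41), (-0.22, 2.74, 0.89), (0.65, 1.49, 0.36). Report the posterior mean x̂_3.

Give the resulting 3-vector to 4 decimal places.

result = (0.2683, 1.8890, 0.8214)

after S1 (triangulate): (-0.7909, 0.9651, -0.2602)
after S2 (kf_track): (0.2683, 1.8890, 0.8214)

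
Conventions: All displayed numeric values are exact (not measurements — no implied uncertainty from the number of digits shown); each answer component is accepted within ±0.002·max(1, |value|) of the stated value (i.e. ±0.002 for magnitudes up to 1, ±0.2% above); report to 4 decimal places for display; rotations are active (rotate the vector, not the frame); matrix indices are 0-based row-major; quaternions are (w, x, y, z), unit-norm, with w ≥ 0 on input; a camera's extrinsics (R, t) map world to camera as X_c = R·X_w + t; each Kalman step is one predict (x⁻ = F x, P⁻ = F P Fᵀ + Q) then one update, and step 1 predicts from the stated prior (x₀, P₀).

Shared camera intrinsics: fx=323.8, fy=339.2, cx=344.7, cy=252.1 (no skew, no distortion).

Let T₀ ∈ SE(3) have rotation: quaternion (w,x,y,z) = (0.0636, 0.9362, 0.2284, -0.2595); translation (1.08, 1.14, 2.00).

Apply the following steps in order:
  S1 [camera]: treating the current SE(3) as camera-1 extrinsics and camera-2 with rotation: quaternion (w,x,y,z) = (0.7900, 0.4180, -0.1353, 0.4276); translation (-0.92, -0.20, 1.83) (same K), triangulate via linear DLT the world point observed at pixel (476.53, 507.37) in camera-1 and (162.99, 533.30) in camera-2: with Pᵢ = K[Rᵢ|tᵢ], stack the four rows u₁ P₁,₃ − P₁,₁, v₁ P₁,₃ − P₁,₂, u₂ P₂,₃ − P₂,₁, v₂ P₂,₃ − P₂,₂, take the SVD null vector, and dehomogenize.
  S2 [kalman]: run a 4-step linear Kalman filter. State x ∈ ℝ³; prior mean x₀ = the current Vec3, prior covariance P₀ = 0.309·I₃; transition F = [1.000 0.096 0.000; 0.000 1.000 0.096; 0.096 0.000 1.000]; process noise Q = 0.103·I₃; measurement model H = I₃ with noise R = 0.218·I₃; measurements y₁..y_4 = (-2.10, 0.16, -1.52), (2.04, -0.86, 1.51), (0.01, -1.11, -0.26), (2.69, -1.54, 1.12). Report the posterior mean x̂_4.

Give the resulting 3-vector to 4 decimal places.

result = (1.3951, -1.1269, 0.5616)

after S1 (triangulate): (0.0356, -0.9361, -1.2122)
after S2 (kf_track): (1.3951, -1.1269, 0.5616)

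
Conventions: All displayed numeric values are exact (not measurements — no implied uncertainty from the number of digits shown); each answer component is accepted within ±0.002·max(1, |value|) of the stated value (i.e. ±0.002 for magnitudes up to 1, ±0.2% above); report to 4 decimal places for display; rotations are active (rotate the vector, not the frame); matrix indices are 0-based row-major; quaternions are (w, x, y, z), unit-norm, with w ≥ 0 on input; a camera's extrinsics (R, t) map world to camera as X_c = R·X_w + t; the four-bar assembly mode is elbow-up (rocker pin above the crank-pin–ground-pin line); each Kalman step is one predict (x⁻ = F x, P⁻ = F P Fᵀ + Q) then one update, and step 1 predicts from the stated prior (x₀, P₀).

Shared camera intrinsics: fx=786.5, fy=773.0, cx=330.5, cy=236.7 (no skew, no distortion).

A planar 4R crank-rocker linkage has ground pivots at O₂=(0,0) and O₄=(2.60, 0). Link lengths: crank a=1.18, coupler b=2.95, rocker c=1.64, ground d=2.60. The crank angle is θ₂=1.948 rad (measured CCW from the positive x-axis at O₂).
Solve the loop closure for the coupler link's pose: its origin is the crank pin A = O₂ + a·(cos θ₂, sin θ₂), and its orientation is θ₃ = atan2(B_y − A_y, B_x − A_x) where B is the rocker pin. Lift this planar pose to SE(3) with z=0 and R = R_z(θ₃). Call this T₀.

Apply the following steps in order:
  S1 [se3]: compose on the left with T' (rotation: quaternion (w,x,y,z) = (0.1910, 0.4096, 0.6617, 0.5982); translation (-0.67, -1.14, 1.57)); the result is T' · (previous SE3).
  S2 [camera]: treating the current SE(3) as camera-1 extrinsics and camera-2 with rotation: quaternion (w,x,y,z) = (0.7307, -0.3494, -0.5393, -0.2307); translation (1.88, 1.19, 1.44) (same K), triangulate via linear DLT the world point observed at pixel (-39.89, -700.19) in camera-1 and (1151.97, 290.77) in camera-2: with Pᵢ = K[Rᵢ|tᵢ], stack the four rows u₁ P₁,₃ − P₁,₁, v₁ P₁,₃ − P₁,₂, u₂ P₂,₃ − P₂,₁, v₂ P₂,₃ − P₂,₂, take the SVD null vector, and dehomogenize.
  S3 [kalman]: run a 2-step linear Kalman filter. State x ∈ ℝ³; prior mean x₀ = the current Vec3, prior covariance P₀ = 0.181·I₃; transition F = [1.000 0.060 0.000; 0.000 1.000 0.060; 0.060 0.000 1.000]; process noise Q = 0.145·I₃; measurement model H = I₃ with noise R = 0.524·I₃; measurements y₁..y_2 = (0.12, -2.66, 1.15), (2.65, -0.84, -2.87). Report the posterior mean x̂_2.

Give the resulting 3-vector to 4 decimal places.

result = (0.8624, -1.3322, -1.0551)

source (fourbar_fk): coupler pose = R=[0.9833 -0.1822 0.0000; 0.1822 0.9833 0.0000; 0.0000 0.0000 1.0000], t=(-0.4346, 1.0970, 0.0000)
after S1 (compose_se3): R=[-0.5244 0.4161 0.7429; 0.7484 -0.1908 0.6352; 0.4061 0.8891 -0.2113], t=(-0.0689, -1.5312, 2.5071)
after S2 (triangulate): (-0.3082, -1.0370, -0.5421)
after S3 (kf_track): (0.8624, -1.3322, -1.0551)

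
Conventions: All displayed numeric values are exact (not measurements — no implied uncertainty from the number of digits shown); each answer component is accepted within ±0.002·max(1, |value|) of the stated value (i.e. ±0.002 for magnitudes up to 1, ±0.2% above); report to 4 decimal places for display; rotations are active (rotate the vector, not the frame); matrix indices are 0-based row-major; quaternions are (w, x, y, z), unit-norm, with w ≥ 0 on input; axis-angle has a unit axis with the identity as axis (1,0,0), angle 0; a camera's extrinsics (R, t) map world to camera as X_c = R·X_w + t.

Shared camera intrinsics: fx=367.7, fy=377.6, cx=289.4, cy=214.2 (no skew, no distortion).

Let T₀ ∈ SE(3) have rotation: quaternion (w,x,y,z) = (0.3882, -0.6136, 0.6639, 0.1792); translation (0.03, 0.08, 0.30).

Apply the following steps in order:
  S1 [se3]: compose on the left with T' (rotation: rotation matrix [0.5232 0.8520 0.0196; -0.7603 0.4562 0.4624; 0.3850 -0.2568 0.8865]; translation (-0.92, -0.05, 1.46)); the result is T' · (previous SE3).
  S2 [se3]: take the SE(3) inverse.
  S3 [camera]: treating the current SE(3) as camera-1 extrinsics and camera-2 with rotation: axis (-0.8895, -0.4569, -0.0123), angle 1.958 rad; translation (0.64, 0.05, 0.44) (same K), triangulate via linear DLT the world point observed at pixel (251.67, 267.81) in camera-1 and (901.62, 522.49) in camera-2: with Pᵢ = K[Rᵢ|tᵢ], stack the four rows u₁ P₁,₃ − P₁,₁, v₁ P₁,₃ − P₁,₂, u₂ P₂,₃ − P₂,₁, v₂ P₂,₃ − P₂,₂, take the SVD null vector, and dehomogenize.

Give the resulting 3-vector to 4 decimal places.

after S1 (compose_se3): R=[-0.5616 -0.3479 0.7507; -0.6895 0.6983 -0.1921; -0.4574 -0.6255 -0.6320], t=(-0.8303, 0.1024, 1.7169)
after S2 (invert_se3): R=[-0.5616 -0.6895 -0.4574; -0.3479 0.6983 -0.6255; 0.7507 -0.1921 -0.6320], t=(0.3897, 0.7136, 1.7282)
after S3 (triangulate): (1.0170, 0.0483, 0.0767)

result = (1.0170, 0.0483, 0.0767)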